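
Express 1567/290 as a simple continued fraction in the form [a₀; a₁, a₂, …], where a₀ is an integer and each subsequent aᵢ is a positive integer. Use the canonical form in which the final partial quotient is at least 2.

Apply division with remainder until the remainder is 0:
1567 = 5·290 + 117, so a_0 = 5
290 = 2·117 + 56, so a_1 = 2
117 = 2·56 + 5, so a_2 = 2
56 = 11·5 + 1, so a_3 = 11
5 = 5·1 + 0, so a_4 = 5

[5; 2, 2, 11, 5]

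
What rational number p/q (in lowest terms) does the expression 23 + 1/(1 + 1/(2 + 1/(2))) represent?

Work from the innermost term outward:
Start with 2.
2 + 1/(2/1) = 2 + 1/2 = 5/2
1 + 1/(5/2) = 1 + 2/5 = 7/5
23 + 1/(7/5) = 23 + 5/7 = 166/7

166/7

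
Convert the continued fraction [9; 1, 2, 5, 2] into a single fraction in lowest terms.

a_0 = 9: 9/1
a_1 = 1: 10/1
a_2 = 2: 29/3
a_3 = 5: 155/16
a_4 = 2: 339/35

339/35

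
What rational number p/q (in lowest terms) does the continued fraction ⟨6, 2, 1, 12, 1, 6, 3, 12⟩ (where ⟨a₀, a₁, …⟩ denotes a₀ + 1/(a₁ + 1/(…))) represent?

69757/11000

Start with 12.
3 + 1/(12/1) = 3 + 1/12 = 37/12
6 + 1/(37/12) = 6 + 12/37 = 234/37
1 + 1/(234/37) = 1 + 37/234 = 271/234
12 + 1/(271/234) = 12 + 234/271 = 3486/271
1 + 1/(3486/271) = 1 + 271/3486 = 3757/3486
2 + 1/(3757/3486) = 2 + 3486/3757 = 11000/3757
6 + 1/(11000/3757) = 6 + 3757/11000 = 69757/11000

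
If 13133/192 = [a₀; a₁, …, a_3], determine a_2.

⌊13133/192⌋ = 68, remainder 77
⌊192/77⌋ = 2, remainder 38
⌊77/38⌋ = 2, remainder 1

2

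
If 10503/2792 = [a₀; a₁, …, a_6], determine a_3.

5

⌊10503/2792⌋ = 3, remainder 2127
⌊2792/2127⌋ = 1, remainder 665
⌊2127/665⌋ = 3, remainder 132
⌊665/132⌋ = 5, remainder 5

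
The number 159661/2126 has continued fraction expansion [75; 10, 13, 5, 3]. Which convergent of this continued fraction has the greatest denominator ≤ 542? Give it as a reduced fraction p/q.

9838/131

List convergents until the denominator exceeds the bound:
a_0 = 75: 75/1  (≤ bound)
a_1 = 10: 751/10  (≤ bound)
a_2 = 13: 9838/131  (≤ bound)
a_3 = 5: 49941/665  (> 542, stop)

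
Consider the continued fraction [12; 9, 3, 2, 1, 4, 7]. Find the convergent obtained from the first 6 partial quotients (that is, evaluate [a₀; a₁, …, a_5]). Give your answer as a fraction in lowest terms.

a_0 = 12: 12/1
a_1 = 9: 109/9
a_2 = 3: 339/28
a_3 = 2: 787/65
a_4 = 1: 1126/93
a_5 = 4: 5291/437

5291/437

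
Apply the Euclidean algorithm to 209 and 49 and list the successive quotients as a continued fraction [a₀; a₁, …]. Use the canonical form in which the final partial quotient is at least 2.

[4; 3, 1, 3, 3]

Repeatedly divide and take the remainder:
209 = 4·49 + 13, so a_0 = 4
49 = 3·13 + 10, so a_1 = 3
13 = 1·10 + 3, so a_2 = 1
10 = 3·3 + 1, so a_3 = 3
3 = 3·1 + 0, so a_4 = 3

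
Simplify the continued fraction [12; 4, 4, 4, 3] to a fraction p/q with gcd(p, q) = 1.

Use the convergent recurrence hₖ = aₖ·hₖ₋₁ + hₖ₋₂ (and likewise for the denominators kₖ):
a_0 = 12: 12/1
a_1 = 4: 49/4
a_2 = 4: 208/17
a_3 = 4: 881/72
a_4 = 3: 2851/233

2851/233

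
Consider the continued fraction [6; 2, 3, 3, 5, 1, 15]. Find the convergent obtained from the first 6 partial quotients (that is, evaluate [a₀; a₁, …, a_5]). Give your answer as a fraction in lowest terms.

Collapse the nested fraction from the inside out:
Start with 1.
5 + 1/(1/1) = 5 + 1/1 = 6/1
3 + 1/(6/1) = 3 + 1/6 = 19/6
3 + 1/(19/6) = 3 + 6/19 = 63/19
2 + 1/(63/19) = 2 + 19/63 = 145/63
6 + 1/(145/63) = 6 + 63/145 = 933/145

933/145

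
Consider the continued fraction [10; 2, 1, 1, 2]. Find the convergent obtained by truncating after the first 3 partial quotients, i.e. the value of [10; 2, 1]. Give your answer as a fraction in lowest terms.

a_0 = 10: 10/1
a_1 = 2: 21/2
a_2 = 1: 31/3

31/3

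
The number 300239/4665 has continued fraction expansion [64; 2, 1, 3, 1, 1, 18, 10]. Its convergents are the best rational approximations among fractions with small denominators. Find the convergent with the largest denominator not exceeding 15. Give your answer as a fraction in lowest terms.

a_0 = 64: 64/1  (≤ bound)
a_1 = 2: 129/2  (≤ bound)
a_2 = 1: 193/3  (≤ bound)
a_3 = 3: 708/11  (≤ bound)
a_4 = 1: 901/14  (≤ bound)
a_5 = 1: 1609/25  (> 15, stop)

901/14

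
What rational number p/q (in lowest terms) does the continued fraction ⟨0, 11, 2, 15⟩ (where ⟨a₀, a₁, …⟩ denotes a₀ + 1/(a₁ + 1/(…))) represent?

a_0 = 0: 0/1
a_1 = 11: 1/11
a_2 = 2: 2/23
a_3 = 15: 31/356

31/356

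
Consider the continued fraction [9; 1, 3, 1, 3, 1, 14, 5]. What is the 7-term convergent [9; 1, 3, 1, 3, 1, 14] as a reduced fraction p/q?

3476/355

Use the convergent recurrence hₖ = aₖ·hₖ₋₁ + hₖ₋₂ (and likewise for the denominators kₖ):
a_0 = 9: 9/1
a_1 = 1: 10/1
a_2 = 3: 39/4
a_3 = 1: 49/5
a_4 = 3: 186/19
a_5 = 1: 235/24
a_6 = 14: 3476/355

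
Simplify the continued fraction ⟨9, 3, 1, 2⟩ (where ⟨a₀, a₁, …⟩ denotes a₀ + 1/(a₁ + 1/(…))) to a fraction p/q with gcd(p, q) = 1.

102/11

Collapse the nested fraction from the inside out:
Start with 2.
1 + 1/(2/1) = 1 + 1/2 = 3/2
3 + 1/(3/2) = 3 + 2/3 = 11/3
9 + 1/(11/3) = 9 + 3/11 = 102/11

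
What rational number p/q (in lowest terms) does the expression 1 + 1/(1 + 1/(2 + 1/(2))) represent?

12/7

a_0 = 1: 1/1
a_1 = 1: 2/1
a_2 = 2: 5/3
a_3 = 2: 12/7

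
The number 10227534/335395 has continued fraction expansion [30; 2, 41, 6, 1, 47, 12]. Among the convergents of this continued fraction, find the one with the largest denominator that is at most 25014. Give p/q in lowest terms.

a_0 = 30: 30/1  (≤ bound)
a_1 = 2: 61/2  (≤ bound)
a_2 = 41: 2531/83  (≤ bound)
a_3 = 6: 15247/500  (≤ bound)
a_4 = 1: 17778/583  (≤ bound)
a_5 = 47: 850813/27901  (> 25014, stop)

17778/583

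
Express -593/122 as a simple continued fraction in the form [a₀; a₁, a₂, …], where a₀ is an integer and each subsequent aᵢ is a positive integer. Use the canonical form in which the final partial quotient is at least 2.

[-5; 7, 5, 1, 2]

Repeatedly divide and take the remainder:
-593 ÷ 122 → quotient -5, remainder 17
122 ÷ 17 → quotient 7, remainder 3
17 ÷ 3 → quotient 5, remainder 2
3 ÷ 2 → quotient 1, remainder 1
2 ÷ 1 → quotient 2, remainder 0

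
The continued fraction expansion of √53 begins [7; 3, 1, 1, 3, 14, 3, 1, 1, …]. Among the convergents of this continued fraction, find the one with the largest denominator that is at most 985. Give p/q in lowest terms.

2599/357

a_0 = 7: 7/1  (≤ bound)
a_1 = 3: 22/3  (≤ bound)
a_2 = 1: 29/4  (≤ bound)
a_3 = 1: 51/7  (≤ bound)
a_4 = 3: 182/25  (≤ bound)
a_5 = 14: 2599/357  (≤ bound)
a_6 = 3: 7979/1096  (> 985, stop)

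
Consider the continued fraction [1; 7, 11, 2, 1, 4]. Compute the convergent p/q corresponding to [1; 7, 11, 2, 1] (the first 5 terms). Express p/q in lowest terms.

Compute successive convergents:
a_0 = 1: 1/1
a_1 = 7: 8/7
a_2 = 11: 89/78
a_3 = 2: 186/163
a_4 = 1: 275/241

275/241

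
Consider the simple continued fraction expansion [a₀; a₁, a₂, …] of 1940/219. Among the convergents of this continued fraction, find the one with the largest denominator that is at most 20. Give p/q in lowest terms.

a_0 = 8: 8/1  (≤ bound)
a_1 = 1: 9/1  (≤ bound)
a_2 = 6: 62/7  (≤ bound)
a_3 = 15: 939/106  (> 20, stop)

62/7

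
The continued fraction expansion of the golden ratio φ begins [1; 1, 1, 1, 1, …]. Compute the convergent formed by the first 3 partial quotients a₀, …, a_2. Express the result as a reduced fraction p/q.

3/2

a_0 = 1: 1/1
a_1 = 1: 2/1
a_2 = 1: 3/2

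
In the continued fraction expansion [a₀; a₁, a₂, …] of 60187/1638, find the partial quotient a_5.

38

60187 ÷ 1638 → quotient 36, remainder 1219
1638 ÷ 1219 → quotient 1, remainder 419
1219 ÷ 419 → quotient 2, remainder 381
419 ÷ 381 → quotient 1, remainder 38
381 ÷ 38 → quotient 10, remainder 1
38 ÷ 1 → quotient 38, remainder 0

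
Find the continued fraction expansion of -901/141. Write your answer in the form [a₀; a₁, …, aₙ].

Apply division with remainder until the remainder is 0:
-901 = -7·141 + 86, so a_0 = -7
141 = 1·86 + 55, so a_1 = 1
86 = 1·55 + 31, so a_2 = 1
55 = 1·31 + 24, so a_3 = 1
31 = 1·24 + 7, so a_4 = 1
24 = 3·7 + 3, so a_5 = 3
7 = 2·3 + 1, so a_6 = 2
3 = 3·1 + 0, so a_7 = 3

[-7; 1, 1, 1, 1, 3, 2, 3]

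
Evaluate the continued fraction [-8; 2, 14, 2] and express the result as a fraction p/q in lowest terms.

Compute successive convergents:
a_0 = -8: -8/1
a_1 = 2: -15/2
a_2 = 14: -218/29
a_3 = 2: -451/60

-451/60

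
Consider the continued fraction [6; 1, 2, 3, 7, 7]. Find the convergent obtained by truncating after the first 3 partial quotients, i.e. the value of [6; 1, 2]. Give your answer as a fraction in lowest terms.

20/3

Work from the innermost term outward:
Start with 2.
1 + 1/(2/1) = 1 + 1/2 = 3/2
6 + 1/(3/2) = 6 + 2/3 = 20/3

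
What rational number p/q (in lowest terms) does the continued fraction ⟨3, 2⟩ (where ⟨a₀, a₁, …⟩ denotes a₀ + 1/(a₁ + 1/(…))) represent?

7/2

Start with 2.
3 + 1/(2/1) = 3 + 1/2 = 7/2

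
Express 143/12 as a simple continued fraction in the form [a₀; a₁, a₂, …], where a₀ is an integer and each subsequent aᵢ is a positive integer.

Apply division with remainder until the remainder is 0:
143 ÷ 12 → quotient 11, remainder 11
12 ÷ 11 → quotient 1, remainder 1
11 ÷ 1 → quotient 11, remainder 0

[11; 1, 11]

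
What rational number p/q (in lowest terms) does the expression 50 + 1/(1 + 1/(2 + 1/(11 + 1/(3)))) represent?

Collapse the nested fraction from the inside out:
Start with 3.
11 + 1/(3/1) = 11 + 1/3 = 34/3
2 + 1/(34/3) = 2 + 3/34 = 71/34
1 + 1/(71/34) = 1 + 34/71 = 105/71
50 + 1/(105/71) = 50 + 71/105 = 5321/105

5321/105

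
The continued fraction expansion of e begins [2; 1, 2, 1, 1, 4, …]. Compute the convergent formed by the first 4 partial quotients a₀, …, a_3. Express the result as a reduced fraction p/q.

11/4

Build up convergents one term at a time:
a_0 = 2: 2/1
a_1 = 1: 3/1
a_2 = 2: 8/3
a_3 = 1: 11/4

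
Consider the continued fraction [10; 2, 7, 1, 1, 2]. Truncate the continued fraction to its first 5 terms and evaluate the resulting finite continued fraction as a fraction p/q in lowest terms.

335/32

Starting at the tail and folding back:
Start with 1.
1 + 1/(1/1) = 1 + 1/1 = 2/1
7 + 1/(2/1) = 7 + 1/2 = 15/2
2 + 1/(15/2) = 2 + 2/15 = 32/15
10 + 1/(32/15) = 10 + 15/32 = 335/32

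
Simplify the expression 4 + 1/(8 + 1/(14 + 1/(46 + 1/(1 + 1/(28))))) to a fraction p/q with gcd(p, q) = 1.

635649/154138

Start with 28.
1 + 1/(28/1) = 1 + 1/28 = 29/28
46 + 1/(29/28) = 46 + 28/29 = 1362/29
14 + 1/(1362/29) = 14 + 29/1362 = 19097/1362
8 + 1/(19097/1362) = 8 + 1362/19097 = 154138/19097
4 + 1/(154138/19097) = 4 + 19097/154138 = 635649/154138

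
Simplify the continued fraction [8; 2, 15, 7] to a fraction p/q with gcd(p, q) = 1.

1858/219

Start with 7.
15 + 1/(7/1) = 15 + 1/7 = 106/7
2 + 1/(106/7) = 2 + 7/106 = 219/106
8 + 1/(219/106) = 8 + 106/219 = 1858/219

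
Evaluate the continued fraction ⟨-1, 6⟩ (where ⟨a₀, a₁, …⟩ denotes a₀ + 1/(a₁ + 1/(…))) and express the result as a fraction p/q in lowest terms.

Start with 6.
-1 + 1/(6/1) = -1 + 1/6 = -5/6

-5/6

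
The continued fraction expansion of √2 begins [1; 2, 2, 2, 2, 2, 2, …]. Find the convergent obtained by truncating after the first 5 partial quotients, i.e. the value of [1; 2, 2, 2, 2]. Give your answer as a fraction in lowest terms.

41/29

a_0 = 1: 1/1
a_1 = 2: 3/2
a_2 = 2: 7/5
a_3 = 2: 17/12
a_4 = 2: 41/29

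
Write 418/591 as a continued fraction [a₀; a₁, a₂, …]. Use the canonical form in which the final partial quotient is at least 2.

⌊418/591⌋ = 0, remainder 418
⌊591/418⌋ = 1, remainder 173
⌊418/173⌋ = 2, remainder 72
⌊173/72⌋ = 2, remainder 29
⌊72/29⌋ = 2, remainder 14
⌊29/14⌋ = 2, remainder 1
⌊14/1⌋ = 14, remainder 0

[0; 1, 2, 2, 2, 2, 14]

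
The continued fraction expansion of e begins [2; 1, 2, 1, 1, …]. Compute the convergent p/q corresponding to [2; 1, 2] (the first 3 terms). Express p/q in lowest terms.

a_0 = 2: 2/1
a_1 = 1: 3/1
a_2 = 2: 8/3

8/3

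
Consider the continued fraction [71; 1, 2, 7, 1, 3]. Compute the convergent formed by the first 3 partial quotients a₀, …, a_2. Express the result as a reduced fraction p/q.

Compute successive convergents:
a_0 = 71: 71/1
a_1 = 1: 72/1
a_2 = 2: 215/3

215/3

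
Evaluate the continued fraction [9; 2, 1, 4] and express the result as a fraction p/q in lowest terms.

Use the convergent recurrence hₖ = aₖ·hₖ₋₁ + hₖ₋₂ (and likewise for the denominators kₖ):
a_0 = 9: 9/1
a_1 = 2: 19/2
a_2 = 1: 28/3
a_3 = 4: 131/14

131/14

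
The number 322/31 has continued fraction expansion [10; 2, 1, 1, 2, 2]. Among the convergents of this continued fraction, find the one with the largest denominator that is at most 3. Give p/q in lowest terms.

31/3

a_0 = 10: 10/1  (≤ bound)
a_1 = 2: 21/2  (≤ bound)
a_2 = 1: 31/3  (≤ bound)
a_3 = 1: 52/5  (> 3, stop)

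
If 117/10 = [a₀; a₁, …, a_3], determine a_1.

1

117 = 11·10 + 7, so a_0 = 11
10 = 1·7 + 3, so a_1 = 1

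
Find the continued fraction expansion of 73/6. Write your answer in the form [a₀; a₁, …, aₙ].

Apply division with remainder until the remainder is 0:
73 = 12·6 + 1, so a_0 = 12
6 = 6·1 + 0, so a_1 = 6

[12; 6]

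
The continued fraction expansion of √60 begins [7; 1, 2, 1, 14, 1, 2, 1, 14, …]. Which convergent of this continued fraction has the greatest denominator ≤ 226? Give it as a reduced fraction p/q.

a_0 = 7: 7/1  (≤ bound)
a_1 = 1: 8/1  (≤ bound)
a_2 = 2: 23/3  (≤ bound)
a_3 = 1: 31/4  (≤ bound)
a_4 = 14: 457/59  (≤ bound)
a_5 = 1: 488/63  (≤ bound)
a_6 = 2: 1433/185  (≤ bound)
a_7 = 1: 1921/248  (> 226, stop)

1433/185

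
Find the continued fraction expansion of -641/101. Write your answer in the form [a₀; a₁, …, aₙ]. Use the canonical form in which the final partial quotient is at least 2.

[-7; 1, 1, 1, 7, 1, 3]

-641 ÷ 101 → quotient -7, remainder 66
101 ÷ 66 → quotient 1, remainder 35
66 ÷ 35 → quotient 1, remainder 31
35 ÷ 31 → quotient 1, remainder 4
31 ÷ 4 → quotient 7, remainder 3
4 ÷ 3 → quotient 1, remainder 1
3 ÷ 1 → quotient 3, remainder 0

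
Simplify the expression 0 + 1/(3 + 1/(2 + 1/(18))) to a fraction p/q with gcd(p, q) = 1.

Build up convergents one term at a time:
a_0 = 0: 0/1
a_1 = 3: 1/3
a_2 = 2: 2/7
a_3 = 18: 37/129

37/129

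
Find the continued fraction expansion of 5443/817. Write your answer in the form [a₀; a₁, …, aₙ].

[6; 1, 1, 1, 24, 11]

Repeatedly divide and take the remainder:
5443 ÷ 817 → quotient 6, remainder 541
817 ÷ 541 → quotient 1, remainder 276
541 ÷ 276 → quotient 1, remainder 265
276 ÷ 265 → quotient 1, remainder 11
265 ÷ 11 → quotient 24, remainder 1
11 ÷ 1 → quotient 11, remainder 0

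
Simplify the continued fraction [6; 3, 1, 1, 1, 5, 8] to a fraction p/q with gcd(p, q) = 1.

3181/507

Collapse the nested fraction from the inside out:
Start with 8.
5 + 1/(8/1) = 5 + 1/8 = 41/8
1 + 1/(41/8) = 1 + 8/41 = 49/41
1 + 1/(49/41) = 1 + 41/49 = 90/49
1 + 1/(90/49) = 1 + 49/90 = 139/90
3 + 1/(139/90) = 3 + 90/139 = 507/139
6 + 1/(507/139) = 6 + 139/507 = 3181/507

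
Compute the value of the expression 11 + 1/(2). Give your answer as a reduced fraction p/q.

a_0 = 11: 11/1
a_1 = 2: 23/2

23/2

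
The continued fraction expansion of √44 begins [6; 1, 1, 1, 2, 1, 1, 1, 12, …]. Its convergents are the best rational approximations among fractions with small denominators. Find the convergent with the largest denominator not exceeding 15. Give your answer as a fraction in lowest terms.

73/11

List convergents until the denominator exceeds the bound:
a_0 = 6: 6/1  (≤ bound)
a_1 = 1: 7/1  (≤ bound)
a_2 = 1: 13/2  (≤ bound)
a_3 = 1: 20/3  (≤ bound)
a_4 = 2: 53/8  (≤ bound)
a_5 = 1: 73/11  (≤ bound)
a_6 = 1: 126/19  (> 15, stop)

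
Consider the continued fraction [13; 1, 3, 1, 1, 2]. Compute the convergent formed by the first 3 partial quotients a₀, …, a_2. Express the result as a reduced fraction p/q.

55/4

Use the convergent recurrence hₖ = aₖ·hₖ₋₁ + hₖ₋₂ (and likewise for the denominators kₖ):
a_0 = 13: 13/1
a_1 = 1: 14/1
a_2 = 3: 55/4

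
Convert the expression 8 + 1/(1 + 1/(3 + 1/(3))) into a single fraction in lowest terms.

Starting at the tail and folding back:
Start with 3.
3 + 1/(3/1) = 3 + 1/3 = 10/3
1 + 1/(10/3) = 1 + 3/10 = 13/10
8 + 1/(13/10) = 8 + 10/13 = 114/13

114/13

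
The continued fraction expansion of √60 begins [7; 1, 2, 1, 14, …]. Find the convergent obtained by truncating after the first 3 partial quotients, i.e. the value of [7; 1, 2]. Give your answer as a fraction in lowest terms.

23/3

Starting at the tail and folding back:
Start with 2.
1 + 1/(2/1) = 1 + 1/2 = 3/2
7 + 1/(3/2) = 7 + 2/3 = 23/3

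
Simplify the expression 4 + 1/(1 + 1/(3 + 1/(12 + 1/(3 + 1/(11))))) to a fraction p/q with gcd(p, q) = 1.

8131/1710

Use the convergent recurrence hₖ = aₖ·hₖ₋₁ + hₖ₋₂ (and likewise for the denominators kₖ):
a_0 = 4: 4/1
a_1 = 1: 5/1
a_2 = 3: 19/4
a_3 = 12: 233/49
a_4 = 3: 718/151
a_5 = 11: 8131/1710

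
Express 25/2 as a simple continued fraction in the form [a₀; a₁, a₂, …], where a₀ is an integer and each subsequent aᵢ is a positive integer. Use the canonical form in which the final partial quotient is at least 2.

25 ÷ 2 → quotient 12, remainder 1
2 ÷ 1 → quotient 2, remainder 0

[12; 2]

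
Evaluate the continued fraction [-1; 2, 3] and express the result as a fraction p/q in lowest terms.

-4/7

Work from the innermost term outward:
Start with 3.
2 + 1/(3/1) = 2 + 1/3 = 7/3
-1 + 1/(7/3) = -1 + 3/7 = -4/7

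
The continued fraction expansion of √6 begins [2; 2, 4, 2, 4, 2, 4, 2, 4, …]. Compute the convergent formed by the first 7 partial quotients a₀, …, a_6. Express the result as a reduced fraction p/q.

Build up convergents one term at a time:
a_0 = 2: 2/1
a_1 = 2: 5/2
a_2 = 4: 22/9
a_3 = 2: 49/20
a_4 = 4: 218/89
a_5 = 2: 485/198
a_6 = 4: 2158/881

2158/881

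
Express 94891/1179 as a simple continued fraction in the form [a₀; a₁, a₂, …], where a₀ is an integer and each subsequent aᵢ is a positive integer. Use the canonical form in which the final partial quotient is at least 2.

[80; 2, 15, 2, 3, 5]

94891 = 80·1179 + 571, so a_0 = 80
1179 = 2·571 + 37, so a_1 = 2
571 = 15·37 + 16, so a_2 = 15
37 = 2·16 + 5, so a_3 = 2
16 = 3·5 + 1, so a_4 = 3
5 = 5·1 + 0, so a_5 = 5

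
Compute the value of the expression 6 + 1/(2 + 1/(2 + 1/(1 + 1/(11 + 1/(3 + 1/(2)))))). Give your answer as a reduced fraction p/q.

3779/588

Starting at the tail and folding back:
Start with 2.
3 + 1/(2/1) = 3 + 1/2 = 7/2
11 + 1/(7/2) = 11 + 2/7 = 79/7
1 + 1/(79/7) = 1 + 7/79 = 86/79
2 + 1/(86/79) = 2 + 79/86 = 251/86
2 + 1/(251/86) = 2 + 86/251 = 588/251
6 + 1/(588/251) = 6 + 251/588 = 3779/588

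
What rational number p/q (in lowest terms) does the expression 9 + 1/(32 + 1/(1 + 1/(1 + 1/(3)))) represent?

2059/228

Start with 3.
1 + 1/(3/1) = 1 + 1/3 = 4/3
1 + 1/(4/3) = 1 + 3/4 = 7/4
32 + 1/(7/4) = 32 + 4/7 = 228/7
9 + 1/(228/7) = 9 + 7/228 = 2059/228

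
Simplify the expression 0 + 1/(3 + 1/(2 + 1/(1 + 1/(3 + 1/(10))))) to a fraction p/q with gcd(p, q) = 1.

Compute successive convergents:
a_0 = 0: 0/1
a_1 = 3: 1/3
a_2 = 2: 2/7
a_3 = 1: 3/10
a_4 = 3: 11/37
a_5 = 10: 113/380

113/380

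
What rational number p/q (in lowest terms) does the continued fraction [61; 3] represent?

184/3

Compute successive convergents:
a_0 = 61: 61/1
a_1 = 3: 184/3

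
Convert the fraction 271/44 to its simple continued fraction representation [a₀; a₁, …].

271 ÷ 44 → quotient 6, remainder 7
44 ÷ 7 → quotient 6, remainder 2
7 ÷ 2 → quotient 3, remainder 1
2 ÷ 1 → quotient 2, remainder 0

[6; 6, 3, 2]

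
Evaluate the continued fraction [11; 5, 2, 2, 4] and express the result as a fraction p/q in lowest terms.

Start with 4.
2 + 1/(4/1) = 2 + 1/4 = 9/4
2 + 1/(9/4) = 2 + 4/9 = 22/9
5 + 1/(22/9) = 5 + 9/22 = 119/22
11 + 1/(119/22) = 11 + 22/119 = 1331/119

1331/119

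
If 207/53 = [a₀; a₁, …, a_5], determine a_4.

⌊207/53⌋ = 3, remainder 48
⌊53/48⌋ = 1, remainder 5
⌊48/5⌋ = 9, remainder 3
⌊5/3⌋ = 1, remainder 2
⌊3/2⌋ = 1, remainder 1

1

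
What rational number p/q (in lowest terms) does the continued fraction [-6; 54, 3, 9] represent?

a_0 = -6: -6/1
a_1 = 54: -323/54
a_2 = 3: -975/163
a_3 = 9: -9098/1521

-9098/1521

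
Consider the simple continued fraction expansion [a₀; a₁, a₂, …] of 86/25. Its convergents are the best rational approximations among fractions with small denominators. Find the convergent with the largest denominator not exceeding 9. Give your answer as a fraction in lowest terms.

a_0 = 3: 3/1  (≤ bound)
a_1 = 2: 7/2  (≤ bound)
a_2 = 3: 24/7  (≤ bound)
a_3 = 1: 31/9  (≤ bound)
a_4 = 2: 86/25  (> 9, stop)

31/9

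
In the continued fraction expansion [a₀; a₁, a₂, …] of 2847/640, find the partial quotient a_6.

⌊2847/640⌋ = 4, remainder 287
⌊640/287⌋ = 2, remainder 66
⌊287/66⌋ = 4, remainder 23
⌊66/23⌋ = 2, remainder 20
⌊23/20⌋ = 1, remainder 3
⌊20/3⌋ = 6, remainder 2
⌊3/2⌋ = 1, remainder 1

1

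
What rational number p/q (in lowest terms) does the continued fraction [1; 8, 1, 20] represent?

209/188

Use the convergent recurrence hₖ = aₖ·hₖ₋₁ + hₖ₋₂ (and likewise for the denominators kₖ):
a_0 = 1: 1/1
a_1 = 8: 9/8
a_2 = 1: 10/9
a_3 = 20: 209/188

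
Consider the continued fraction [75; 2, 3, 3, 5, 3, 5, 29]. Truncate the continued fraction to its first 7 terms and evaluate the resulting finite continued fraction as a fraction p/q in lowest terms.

155923/2067

Compute successive convergents:
a_0 = 75: 75/1
a_1 = 2: 151/2
a_2 = 3: 528/7
a_3 = 3: 1735/23
a_4 = 5: 9203/122
a_5 = 3: 29344/389
a_6 = 5: 155923/2067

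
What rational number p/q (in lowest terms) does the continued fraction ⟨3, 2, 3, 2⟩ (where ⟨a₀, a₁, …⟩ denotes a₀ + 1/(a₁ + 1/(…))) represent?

Starting at the tail and folding back:
Start with 2.
3 + 1/(2/1) = 3 + 1/2 = 7/2
2 + 1/(7/2) = 2 + 2/7 = 16/7
3 + 1/(16/7) = 3 + 7/16 = 55/16

55/16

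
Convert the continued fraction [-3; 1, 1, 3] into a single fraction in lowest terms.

-17/7

a_0 = -3: -3/1
a_1 = 1: -2/1
a_2 = 1: -5/2
a_3 = 3: -17/7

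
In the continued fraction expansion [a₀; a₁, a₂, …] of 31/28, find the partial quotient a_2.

3

31 ÷ 28 → quotient 1, remainder 3
28 ÷ 3 → quotient 9, remainder 1
3 ÷ 1 → quotient 3, remainder 0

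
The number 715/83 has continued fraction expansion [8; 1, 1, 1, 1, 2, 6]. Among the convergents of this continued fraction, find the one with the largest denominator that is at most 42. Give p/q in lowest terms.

112/13

List convergents until the denominator exceeds the bound:
a_0 = 8: 8/1  (≤ bound)
a_1 = 1: 9/1  (≤ bound)
a_2 = 1: 17/2  (≤ bound)
a_3 = 1: 26/3  (≤ bound)
a_4 = 1: 43/5  (≤ bound)
a_5 = 2: 112/13  (≤ bound)
a_6 = 6: 715/83  (> 42, stop)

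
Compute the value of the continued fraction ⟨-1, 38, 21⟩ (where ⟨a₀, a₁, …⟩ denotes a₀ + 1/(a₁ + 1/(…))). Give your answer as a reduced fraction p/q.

-778/799

a_0 = -1: -1/1
a_1 = 38: -37/38
a_2 = 21: -778/799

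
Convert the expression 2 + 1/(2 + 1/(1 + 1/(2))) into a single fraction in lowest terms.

a_0 = 2: 2/1
a_1 = 2: 5/2
a_2 = 1: 7/3
a_3 = 2: 19/8

19/8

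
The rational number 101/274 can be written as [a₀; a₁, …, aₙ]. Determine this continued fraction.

⌊101/274⌋ = 0, remainder 101
⌊274/101⌋ = 2, remainder 72
⌊101/72⌋ = 1, remainder 29
⌊72/29⌋ = 2, remainder 14
⌊29/14⌋ = 2, remainder 1
⌊14/1⌋ = 14, remainder 0

[0; 2, 1, 2, 2, 14]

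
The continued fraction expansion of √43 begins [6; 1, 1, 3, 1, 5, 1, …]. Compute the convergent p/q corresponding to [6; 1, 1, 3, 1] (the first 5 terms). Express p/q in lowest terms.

Collapse the nested fraction from the inside out:
Start with 1.
3 + 1/(1/1) = 3 + 1/1 = 4/1
1 + 1/(4/1) = 1 + 1/4 = 5/4
1 + 1/(5/4) = 1 + 4/5 = 9/5
6 + 1/(9/5) = 6 + 5/9 = 59/9

59/9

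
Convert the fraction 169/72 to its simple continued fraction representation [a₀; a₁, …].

[2; 2, 1, 7, 3]

169 ÷ 72 → quotient 2, remainder 25
72 ÷ 25 → quotient 2, remainder 22
25 ÷ 22 → quotient 1, remainder 3
22 ÷ 3 → quotient 7, remainder 1
3 ÷ 1 → quotient 3, remainder 0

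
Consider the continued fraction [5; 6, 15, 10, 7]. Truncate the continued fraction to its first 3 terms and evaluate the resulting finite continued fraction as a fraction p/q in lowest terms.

Start with 15.
6 + 1/(15/1) = 6 + 1/15 = 91/15
5 + 1/(91/15) = 5 + 15/91 = 470/91

470/91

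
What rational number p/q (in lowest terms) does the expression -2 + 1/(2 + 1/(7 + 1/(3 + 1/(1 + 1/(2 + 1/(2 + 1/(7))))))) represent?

Build up convergents one term at a time:
a_0 = -2: -2/1
a_1 = 2: -3/2
a_2 = 7: -23/15
a_3 = 3: -72/47
a_4 = 1: -95/62
a_5 = 2: -262/171
a_6 = 2: -619/404
a_7 = 7: -4595/2999

-4595/2999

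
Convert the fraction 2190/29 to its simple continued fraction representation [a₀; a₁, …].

⌊2190/29⌋ = 75, remainder 15
⌊29/15⌋ = 1, remainder 14
⌊15/14⌋ = 1, remainder 1
⌊14/1⌋ = 14, remainder 0

[75; 1, 1, 14]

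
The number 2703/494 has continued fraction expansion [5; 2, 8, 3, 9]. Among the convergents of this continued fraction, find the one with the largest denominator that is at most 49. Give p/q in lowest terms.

a_0 = 5: 5/1  (≤ bound)
a_1 = 2: 11/2  (≤ bound)
a_2 = 8: 93/17  (≤ bound)
a_3 = 3: 290/53  (> 49, stop)

93/17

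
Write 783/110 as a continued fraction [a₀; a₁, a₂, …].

[7; 8, 2, 6]

783 = 7·110 + 13, so a_0 = 7
110 = 8·13 + 6, so a_1 = 8
13 = 2·6 + 1, so a_2 = 2
6 = 6·1 + 0, so a_3 = 6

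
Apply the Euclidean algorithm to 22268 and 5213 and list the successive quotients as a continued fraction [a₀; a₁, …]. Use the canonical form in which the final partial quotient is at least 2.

22268 = 4·5213 + 1416, so a_0 = 4
5213 = 3·1416 + 965, so a_1 = 3
1416 = 1·965 + 451, so a_2 = 1
965 = 2·451 + 63, so a_3 = 2
451 = 7·63 + 10, so a_4 = 7
63 = 6·10 + 3, so a_5 = 6
10 = 3·3 + 1, so a_6 = 3
3 = 3·1 + 0, so a_7 = 3

[4; 3, 1, 2, 7, 6, 3, 3]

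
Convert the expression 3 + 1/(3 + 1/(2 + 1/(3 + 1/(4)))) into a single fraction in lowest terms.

Compute successive convergents:
a_0 = 3: 3/1
a_1 = 3: 10/3
a_2 = 2: 23/7
a_3 = 3: 79/24
a_4 = 4: 339/103

339/103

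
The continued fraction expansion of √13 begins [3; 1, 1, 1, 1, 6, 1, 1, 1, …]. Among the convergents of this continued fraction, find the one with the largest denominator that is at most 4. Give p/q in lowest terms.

11/3

a_0 = 3: 3/1  (≤ bound)
a_1 = 1: 4/1  (≤ bound)
a_2 = 1: 7/2  (≤ bound)
a_3 = 1: 11/3  (≤ bound)
a_4 = 1: 18/5  (> 4, stop)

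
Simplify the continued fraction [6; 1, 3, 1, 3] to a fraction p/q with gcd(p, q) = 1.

129/19

Start with 3.
1 + 1/(3/1) = 1 + 1/3 = 4/3
3 + 1/(4/3) = 3 + 3/4 = 15/4
1 + 1/(15/4) = 1 + 4/15 = 19/15
6 + 1/(19/15) = 6 + 15/19 = 129/19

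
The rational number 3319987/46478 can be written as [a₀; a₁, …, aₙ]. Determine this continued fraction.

⌊3319987/46478⌋ = 71, remainder 20049
⌊46478/20049⌋ = 2, remainder 6380
⌊20049/6380⌋ = 3, remainder 909
⌊6380/909⌋ = 7, remainder 17
⌊909/17⌋ = 53, remainder 8
⌊17/8⌋ = 2, remainder 1
⌊8/1⌋ = 8, remainder 0

[71; 2, 3, 7, 53, 2, 8]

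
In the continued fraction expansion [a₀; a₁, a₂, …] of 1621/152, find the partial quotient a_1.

1

Repeatedly divide and take the remainder:
1621 ÷ 152 → quotient 10, remainder 101
152 ÷ 101 → quotient 1, remainder 51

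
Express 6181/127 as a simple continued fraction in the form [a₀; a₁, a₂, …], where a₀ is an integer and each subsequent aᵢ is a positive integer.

6181 ÷ 127 → quotient 48, remainder 85
127 ÷ 85 → quotient 1, remainder 42
85 ÷ 42 → quotient 2, remainder 1
42 ÷ 1 → quotient 42, remainder 0

[48; 1, 2, 42]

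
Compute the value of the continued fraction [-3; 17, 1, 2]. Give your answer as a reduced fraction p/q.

Compute successive convergents:
a_0 = -3: -3/1
a_1 = 17: -50/17
a_2 = 1: -53/18
a_3 = 2: -156/53

-156/53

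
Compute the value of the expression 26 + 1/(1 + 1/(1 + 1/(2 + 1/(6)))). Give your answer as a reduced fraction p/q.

851/32

Start with 6.
2 + 1/(6/1) = 2 + 1/6 = 13/6
1 + 1/(13/6) = 1 + 6/13 = 19/13
1 + 1/(19/13) = 1 + 13/19 = 32/19
26 + 1/(32/19) = 26 + 19/32 = 851/32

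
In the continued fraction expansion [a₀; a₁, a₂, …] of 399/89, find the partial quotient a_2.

14

399 = 4·89 + 43, so a_0 = 4
89 = 2·43 + 3, so a_1 = 2
43 = 14·3 + 1, so a_2 = 14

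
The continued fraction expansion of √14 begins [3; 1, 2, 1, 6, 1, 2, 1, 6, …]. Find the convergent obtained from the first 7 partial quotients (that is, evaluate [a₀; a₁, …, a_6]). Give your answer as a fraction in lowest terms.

333/89

a_0 = 3: 3/1
a_1 = 1: 4/1
a_2 = 2: 11/3
a_3 = 1: 15/4
a_4 = 6: 101/27
a_5 = 1: 116/31
a_6 = 2: 333/89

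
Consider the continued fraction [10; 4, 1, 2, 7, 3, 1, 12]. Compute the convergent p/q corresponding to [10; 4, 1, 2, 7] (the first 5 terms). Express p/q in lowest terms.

1052/103

Work from the innermost term outward:
Start with 7.
2 + 1/(7/1) = 2 + 1/7 = 15/7
1 + 1/(15/7) = 1 + 7/15 = 22/15
4 + 1/(22/15) = 4 + 15/22 = 103/22
10 + 1/(103/22) = 10 + 22/103 = 1052/103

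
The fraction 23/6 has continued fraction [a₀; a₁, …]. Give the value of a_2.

Run the Euclidean algorithm, recording each quotient:
⌊23/6⌋ = 3, remainder 5
⌊6/5⌋ = 1, remainder 1
⌊5/1⌋ = 5, remainder 0

5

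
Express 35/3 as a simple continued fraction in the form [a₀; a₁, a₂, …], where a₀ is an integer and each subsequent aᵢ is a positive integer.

[11; 1, 2]

Run the Euclidean algorithm, recording each quotient:
35 = 11·3 + 2, so a_0 = 11
3 = 1·2 + 1, so a_1 = 1
2 = 2·1 + 0, so a_2 = 2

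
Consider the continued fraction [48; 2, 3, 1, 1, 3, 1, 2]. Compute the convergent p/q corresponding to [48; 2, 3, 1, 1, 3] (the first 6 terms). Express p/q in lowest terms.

2761/57

Work from the innermost term outward:
Start with 3.
1 + 1/(3/1) = 1 + 1/3 = 4/3
1 + 1/(4/3) = 1 + 3/4 = 7/4
3 + 1/(7/4) = 3 + 4/7 = 25/7
2 + 1/(25/7) = 2 + 7/25 = 57/25
48 + 1/(57/25) = 48 + 25/57 = 2761/57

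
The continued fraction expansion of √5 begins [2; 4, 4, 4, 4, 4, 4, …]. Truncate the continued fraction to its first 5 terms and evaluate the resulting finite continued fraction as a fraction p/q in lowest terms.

682/305

Start with 4.
4 + 1/(4/1) = 4 + 1/4 = 17/4
4 + 1/(17/4) = 4 + 4/17 = 72/17
4 + 1/(72/17) = 4 + 17/72 = 305/72
2 + 1/(305/72) = 2 + 72/305 = 682/305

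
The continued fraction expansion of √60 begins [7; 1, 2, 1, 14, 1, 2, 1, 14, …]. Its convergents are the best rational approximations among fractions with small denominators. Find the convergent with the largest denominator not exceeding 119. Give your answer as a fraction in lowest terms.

488/63

List convergents until the denominator exceeds the bound:
a_0 = 7: 7/1  (≤ bound)
a_1 = 1: 8/1  (≤ bound)
a_2 = 2: 23/3  (≤ bound)
a_3 = 1: 31/4  (≤ bound)
a_4 = 14: 457/59  (≤ bound)
a_5 = 1: 488/63  (≤ bound)
a_6 = 2: 1433/185  (> 119, stop)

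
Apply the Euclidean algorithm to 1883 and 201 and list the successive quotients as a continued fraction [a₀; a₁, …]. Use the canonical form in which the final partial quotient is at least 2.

⌊1883/201⌋ = 9, remainder 74
⌊201/74⌋ = 2, remainder 53
⌊74/53⌋ = 1, remainder 21
⌊53/21⌋ = 2, remainder 11
⌊21/11⌋ = 1, remainder 10
⌊11/10⌋ = 1, remainder 1
⌊10/1⌋ = 10, remainder 0

[9; 2, 1, 2, 1, 1, 10]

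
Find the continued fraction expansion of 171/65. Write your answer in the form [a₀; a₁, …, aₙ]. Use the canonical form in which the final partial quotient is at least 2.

171 ÷ 65 → quotient 2, remainder 41
65 ÷ 41 → quotient 1, remainder 24
41 ÷ 24 → quotient 1, remainder 17
24 ÷ 17 → quotient 1, remainder 7
17 ÷ 7 → quotient 2, remainder 3
7 ÷ 3 → quotient 2, remainder 1
3 ÷ 1 → quotient 3, remainder 0

[2; 1, 1, 1, 2, 2, 3]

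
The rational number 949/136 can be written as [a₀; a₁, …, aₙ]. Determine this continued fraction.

Repeatedly divide and take the remainder:
949 = 6·136 + 133, so a_0 = 6
136 = 1·133 + 3, so a_1 = 1
133 = 44·3 + 1, so a_2 = 44
3 = 3·1 + 0, so a_3 = 3

[6; 1, 44, 3]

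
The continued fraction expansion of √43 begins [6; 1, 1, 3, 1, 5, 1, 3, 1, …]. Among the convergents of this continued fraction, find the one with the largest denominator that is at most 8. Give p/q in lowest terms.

46/7

List convergents until the denominator exceeds the bound:
a_0 = 6: 6/1  (≤ bound)
a_1 = 1: 7/1  (≤ bound)
a_2 = 1: 13/2  (≤ bound)
a_3 = 3: 46/7  (≤ bound)
a_4 = 1: 59/9  (> 8, stop)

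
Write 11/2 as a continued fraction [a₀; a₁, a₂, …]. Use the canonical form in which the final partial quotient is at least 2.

⌊11/2⌋ = 5, remainder 1
⌊2/1⌋ = 2, remainder 0

[5; 2]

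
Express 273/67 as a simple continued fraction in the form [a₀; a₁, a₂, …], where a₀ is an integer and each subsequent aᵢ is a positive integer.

[4; 13, 2, 2]

⌊273/67⌋ = 4, remainder 5
⌊67/5⌋ = 13, remainder 2
⌊5/2⌋ = 2, remainder 1
⌊2/1⌋ = 2, remainder 0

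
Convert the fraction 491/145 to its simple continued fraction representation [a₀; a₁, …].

491 ÷ 145 → quotient 3, remainder 56
145 ÷ 56 → quotient 2, remainder 33
56 ÷ 33 → quotient 1, remainder 23
33 ÷ 23 → quotient 1, remainder 10
23 ÷ 10 → quotient 2, remainder 3
10 ÷ 3 → quotient 3, remainder 1
3 ÷ 1 → quotient 3, remainder 0

[3; 2, 1, 1, 2, 3, 3]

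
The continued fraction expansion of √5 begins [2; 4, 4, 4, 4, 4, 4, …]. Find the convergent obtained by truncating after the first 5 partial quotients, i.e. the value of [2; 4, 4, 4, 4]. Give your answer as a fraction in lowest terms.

682/305

Start with 4.
4 + 1/(4/1) = 4 + 1/4 = 17/4
4 + 1/(17/4) = 4 + 4/17 = 72/17
4 + 1/(72/17) = 4 + 17/72 = 305/72
2 + 1/(305/72) = 2 + 72/305 = 682/305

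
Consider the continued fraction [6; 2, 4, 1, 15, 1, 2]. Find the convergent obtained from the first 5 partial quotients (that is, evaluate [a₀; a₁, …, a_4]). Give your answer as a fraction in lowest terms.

Compute successive convergents:
a_0 = 6: 6/1
a_1 = 2: 13/2
a_2 = 4: 58/9
a_3 = 1: 71/11
a_4 = 15: 1123/174

1123/174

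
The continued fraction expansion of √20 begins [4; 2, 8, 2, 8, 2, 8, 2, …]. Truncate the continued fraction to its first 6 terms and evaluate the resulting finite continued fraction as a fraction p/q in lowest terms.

a_0 = 4: 4/1
a_1 = 2: 9/2
a_2 = 8: 76/17
a_3 = 2: 161/36
a_4 = 8: 1364/305
a_5 = 2: 2889/646

2889/646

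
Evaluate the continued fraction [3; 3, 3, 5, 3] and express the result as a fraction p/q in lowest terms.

558/169

Collapse the nested fraction from the inside out:
Start with 3.
5 + 1/(3/1) = 5 + 1/3 = 16/3
3 + 1/(16/3) = 3 + 3/16 = 51/16
3 + 1/(51/16) = 3 + 16/51 = 169/51
3 + 1/(169/51) = 3 + 51/169 = 558/169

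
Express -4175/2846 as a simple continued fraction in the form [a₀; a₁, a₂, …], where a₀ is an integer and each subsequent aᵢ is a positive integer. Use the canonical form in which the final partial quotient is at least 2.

-4175 = -2·2846 + 1517, so a_0 = -2
2846 = 1·1517 + 1329, so a_1 = 1
1517 = 1·1329 + 188, so a_2 = 1
1329 = 7·188 + 13, so a_3 = 7
188 = 14·13 + 6, so a_4 = 14
13 = 2·6 + 1, so a_5 = 2
6 = 6·1 + 0, so a_6 = 6

[-2; 1, 1, 7, 14, 2, 6]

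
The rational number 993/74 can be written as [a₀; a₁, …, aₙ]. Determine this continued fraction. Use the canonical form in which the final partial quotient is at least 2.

Run the Euclidean algorithm, recording each quotient:
993 ÷ 74 → quotient 13, remainder 31
74 ÷ 31 → quotient 2, remainder 12
31 ÷ 12 → quotient 2, remainder 7
12 ÷ 7 → quotient 1, remainder 5
7 ÷ 5 → quotient 1, remainder 2
5 ÷ 2 → quotient 2, remainder 1
2 ÷ 1 → quotient 2, remainder 0

[13; 2, 2, 1, 1, 2, 2]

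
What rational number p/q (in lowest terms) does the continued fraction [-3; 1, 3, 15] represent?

-137/61

a_0 = -3: -3/1
a_1 = 1: -2/1
a_2 = 3: -9/4
a_3 = 15: -137/61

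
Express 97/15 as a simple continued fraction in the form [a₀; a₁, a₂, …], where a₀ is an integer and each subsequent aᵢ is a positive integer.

[6; 2, 7]

⌊97/15⌋ = 6, remainder 7
⌊15/7⌋ = 2, remainder 1
⌊7/1⌋ = 7, remainder 0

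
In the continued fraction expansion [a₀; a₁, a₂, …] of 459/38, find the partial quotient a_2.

1

459 = 12·38 + 3, so a_0 = 12
38 = 12·3 + 2, so a_1 = 12
3 = 1·2 + 1, so a_2 = 1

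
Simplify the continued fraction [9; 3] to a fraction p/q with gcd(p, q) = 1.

28/3

a_0 = 9: 9/1
a_1 = 3: 28/3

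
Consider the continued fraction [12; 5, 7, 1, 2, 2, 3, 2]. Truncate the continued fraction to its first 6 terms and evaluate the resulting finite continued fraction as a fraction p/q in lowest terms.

Collapse the nested fraction from the inside out:
Start with 2.
2 + 1/(2/1) = 2 + 1/2 = 5/2
1 + 1/(5/2) = 1 + 2/5 = 7/5
7 + 1/(7/5) = 7 + 5/7 = 54/7
5 + 1/(54/7) = 5 + 7/54 = 277/54
12 + 1/(277/54) = 12 + 54/277 = 3378/277

3378/277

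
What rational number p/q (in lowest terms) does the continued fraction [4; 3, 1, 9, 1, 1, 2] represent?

881/207

a_0 = 4: 4/1
a_1 = 3: 13/3
a_2 = 1: 17/4
a_3 = 9: 166/39
a_4 = 1: 183/43
a_5 = 1: 349/82
a_6 = 2: 881/207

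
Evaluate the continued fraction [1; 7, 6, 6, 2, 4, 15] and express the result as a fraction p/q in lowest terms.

Start with 15.
4 + 1/(15/1) = 4 + 1/15 = 61/15
2 + 1/(61/15) = 2 + 15/61 = 137/61
6 + 1/(137/61) = 6 + 61/137 = 883/137
6 + 1/(883/137) = 6 + 137/883 = 5435/883
7 + 1/(5435/883) = 7 + 883/5435 = 38928/5435
1 + 1/(38928/5435) = 1 + 5435/38928 = 44363/38928

44363/38928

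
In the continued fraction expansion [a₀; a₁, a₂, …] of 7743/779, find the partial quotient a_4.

1

7743 ÷ 779 → quotient 9, remainder 732
779 ÷ 732 → quotient 1, remainder 47
732 ÷ 47 → quotient 15, remainder 27
47 ÷ 27 → quotient 1, remainder 20
27 ÷ 20 → quotient 1, remainder 7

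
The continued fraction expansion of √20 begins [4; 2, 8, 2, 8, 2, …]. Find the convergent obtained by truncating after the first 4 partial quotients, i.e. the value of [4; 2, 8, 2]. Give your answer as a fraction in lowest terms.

161/36

Compute successive convergents:
a_0 = 4: 4/1
a_1 = 2: 9/2
a_2 = 8: 76/17
a_3 = 2: 161/36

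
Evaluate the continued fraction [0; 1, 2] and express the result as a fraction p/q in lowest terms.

Collapse the nested fraction from the inside out:
Start with 2.
1 + 1/(2/1) = 1 + 1/2 = 3/2
0 + 1/(3/2) = 0 + 2/3 = 2/3

2/3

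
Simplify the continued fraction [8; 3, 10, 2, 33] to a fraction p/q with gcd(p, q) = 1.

18111/2176

Work from the innermost term outward:
Start with 33.
2 + 1/(33/1) = 2 + 1/33 = 67/33
10 + 1/(67/33) = 10 + 33/67 = 703/67
3 + 1/(703/67) = 3 + 67/703 = 2176/703
8 + 1/(2176/703) = 8 + 703/2176 = 18111/2176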